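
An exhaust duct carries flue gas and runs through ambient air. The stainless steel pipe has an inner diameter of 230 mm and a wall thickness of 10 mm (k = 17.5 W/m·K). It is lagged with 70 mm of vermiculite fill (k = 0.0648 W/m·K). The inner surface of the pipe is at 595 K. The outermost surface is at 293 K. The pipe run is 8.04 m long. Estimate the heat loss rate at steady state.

Q ≈ 2220 W

Radial resistances (cylindrical: R_cond = ln(r_o/r_i)/(2πkL), R_conv = 1/(h·2πrL)):
R_stainless steel pipe wall = ln(125/115)/(2π×17.5×8.04) = 9.432×10^-5 K/W
R_vermiculite fill = ln(195/125)/(2π×0.0648×8.04) = 0.1358 K/W
R_total = 0.1359 K/W
Q = ΔT/R_total = 302/0.1359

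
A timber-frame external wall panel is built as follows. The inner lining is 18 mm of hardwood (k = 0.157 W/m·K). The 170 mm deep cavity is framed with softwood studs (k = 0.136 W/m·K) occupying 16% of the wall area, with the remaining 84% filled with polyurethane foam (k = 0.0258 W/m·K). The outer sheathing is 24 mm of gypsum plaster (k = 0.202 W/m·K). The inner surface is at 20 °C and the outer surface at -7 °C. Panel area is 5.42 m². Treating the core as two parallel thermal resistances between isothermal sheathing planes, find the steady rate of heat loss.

Q ≈ 35.3 W

Sheathing layers in series; stud and cavity paths in parallel between them.
R_inner = 0.018/(0.157×5.42) = 0.02115 K/W
R_stud  = 0.17/(0.136×0.16×5.42) = 1.441 K/W
R_cav   = 0.17/(0.0258×0.84×5.42) = 1.447 K/W
1/R_core = 1/R_stud + 1/R_cav → R_core = 0.7222 K/W
R_outer = 0.024/(0.202×5.42) = 0.02192 K/W
R_total = 0.7652 K/W
Q = ΔT/R_total = 27/0.7652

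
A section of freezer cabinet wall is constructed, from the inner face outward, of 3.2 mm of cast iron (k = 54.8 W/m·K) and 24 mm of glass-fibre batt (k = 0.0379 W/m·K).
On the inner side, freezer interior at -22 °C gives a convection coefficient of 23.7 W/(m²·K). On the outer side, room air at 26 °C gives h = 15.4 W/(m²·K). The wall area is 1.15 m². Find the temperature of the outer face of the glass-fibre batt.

T ≈ 21.8 °C

Using the resistance-network approach (series):
R_inner film = 1/(h_i·A) = 1/(23.7×1.15) = 0.03669 K/W
R_cast iron = L/(kA) = 0.0032/(54.8×1.15) = 5.078×10^-5 K/W
R_glass-fibre batt = L/(kA) = 0.024/(0.0379×1.15) = 0.5506 K/W
R_outer film = 1/(h_o·A) = 1/(15.4×1.15) = 0.05647 K/W
R_total = 0.6439 K/W;  Q = ΔT/R_total = 48/0.6439 = 74.55 W
T_interface = T_inner + Q·ΣR(inner→interface) = -22 + 74.6×0.5874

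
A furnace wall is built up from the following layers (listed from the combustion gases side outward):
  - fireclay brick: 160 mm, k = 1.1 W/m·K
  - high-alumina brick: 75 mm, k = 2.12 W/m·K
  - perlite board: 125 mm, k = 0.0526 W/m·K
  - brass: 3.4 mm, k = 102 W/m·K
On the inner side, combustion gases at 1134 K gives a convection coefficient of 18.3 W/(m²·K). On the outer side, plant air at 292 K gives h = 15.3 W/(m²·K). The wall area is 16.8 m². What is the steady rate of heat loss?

Q ≈ 5280 W

Using the resistance-network approach (series):
R_inner film = 1/(h_i·A) = 1/(18.3×16.8) = 0.003253 K/W
R_fireclay brick = L/(kA) = 0.16/(1.1×16.8) = 0.008658 K/W
R_high-alumina brick = L/(kA) = 0.075/(2.12×16.8) = 0.002106 K/W
R_perlite board = L/(kA) = 0.125/(0.0526×16.8) = 0.1415 K/W
R_brass = L/(kA) = 0.0034/(102×16.8) = 1.984×10^-6 K/W
R_outer film = 1/(h_o·A) = 1/(15.3×16.8) = 0.00389 K/W
R_total = 0.1594 K/W
Q = ΔT / R_total = 842 / 0.1594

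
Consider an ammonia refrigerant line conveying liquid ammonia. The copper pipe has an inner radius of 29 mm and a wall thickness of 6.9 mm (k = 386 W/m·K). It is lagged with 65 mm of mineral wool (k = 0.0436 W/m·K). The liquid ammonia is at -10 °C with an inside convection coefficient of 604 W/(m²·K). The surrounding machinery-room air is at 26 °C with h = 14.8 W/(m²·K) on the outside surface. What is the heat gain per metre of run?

Treating each annulus and film as a series resistance:
R_inner film = 1/(h_i·2πr₁L) = 1/(604×2π×0.029×1) = 0.009086 K/W
R_copper pipe wall = ln(35.9/29)/(2π×386×1) = 8.801×10^-5 K/W
R_mineral wool = ln(100.9/35.9)/(2π×0.0436×1) = 3.772 K/W
R_outer film = 1/(h_o·2πr_oL) = 1/(14.8×2π×0.1009×1) = 0.1066 K/W
R_total = 3.888 K/W
Q = ΔT/R_total = 36/3.888

q′ ≈ 9.26 W/m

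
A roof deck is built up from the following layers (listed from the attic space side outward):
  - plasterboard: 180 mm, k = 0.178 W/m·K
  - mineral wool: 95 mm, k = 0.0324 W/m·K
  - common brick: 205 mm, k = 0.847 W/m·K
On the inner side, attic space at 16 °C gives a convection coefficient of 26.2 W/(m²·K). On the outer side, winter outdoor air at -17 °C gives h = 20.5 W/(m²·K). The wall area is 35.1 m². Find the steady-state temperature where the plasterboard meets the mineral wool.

T ≈ 7.89 °C

Treating each layer as a thermal resistance in series:
R_inner film = 1/(h_i·A) = 1/(26.2×35.1) = 0.001087 K/W
R_plasterboard = L/(kA) = 0.18/(0.178×35.1) = 0.02881 K/W
R_mineral wool = L/(kA) = 0.095/(0.0324×35.1) = 0.08354 K/W
R_common brick = L/(kA) = 0.205/(0.847×35.1) = 0.006895 K/W
R_outer film = 1/(h_o·A) = 1/(20.5×35.1) = 0.00139 K/W
R_total = 0.1217 K/W;  Q = ΔT/R_total = 33/0.1217 = 271.1 W
T_interface = T_inner − Q·ΣR(inner→interface) = 16 − 271×0.0299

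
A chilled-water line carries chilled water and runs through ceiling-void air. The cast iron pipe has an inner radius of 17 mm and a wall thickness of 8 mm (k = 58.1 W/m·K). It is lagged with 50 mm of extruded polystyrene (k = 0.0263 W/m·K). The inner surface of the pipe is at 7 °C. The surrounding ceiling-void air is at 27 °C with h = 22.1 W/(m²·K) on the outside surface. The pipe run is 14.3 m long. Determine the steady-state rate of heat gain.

Per-layer cylindrical resistances, series-summed:
R_cast iron pipe wall = ln(25/17)/(2π×58.1×14.3) = 7.388×10^-5 K/W
R_extruded polystyrene = ln(75/25)/(2π×0.0263×14.3) = 0.4649 K/W
R_outer film = 1/(h_o·2πr_oL) = 1/(22.1×2π×0.075×14.3) = 0.006715 K/W
R_total = 0.4717 K/W
Q = ΔT/R_total = 20/0.4717

Q ≈ 42.4 W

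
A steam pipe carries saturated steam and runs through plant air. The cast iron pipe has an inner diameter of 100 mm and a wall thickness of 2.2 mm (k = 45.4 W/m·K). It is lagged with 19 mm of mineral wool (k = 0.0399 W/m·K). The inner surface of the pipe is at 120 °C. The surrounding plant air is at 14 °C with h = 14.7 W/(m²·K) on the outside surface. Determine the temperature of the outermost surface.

T ≈ 25.6 °C

Per-layer cylindrical resistances, series-summed:
R_cast iron pipe wall = ln(52.2/50)/(2π×45.4×1) = 1.51×10^-4 K/W
R_mineral wool = ln(71.2/52.2)/(2π×0.0399×1) = 1.238 K/W
R_outer film = 1/(h_o·2πr_oL) = 1/(14.7×2π×0.0712×1) = 0.1521 K/W
R_total = 1.39 K/W
Q = ΔT/R_total = 106/1.39
Q = 76.2 W/m
T_interface = T_inner − Q·ΣR(inner→interface) = 120 − 76.2×1.238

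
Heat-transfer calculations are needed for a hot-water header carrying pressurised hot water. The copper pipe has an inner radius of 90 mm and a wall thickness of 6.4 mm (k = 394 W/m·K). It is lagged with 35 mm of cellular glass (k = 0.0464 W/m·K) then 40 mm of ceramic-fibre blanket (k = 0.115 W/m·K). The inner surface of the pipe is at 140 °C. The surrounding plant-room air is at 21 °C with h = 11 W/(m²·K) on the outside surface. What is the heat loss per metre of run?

Radial resistances (cylindrical: R_cond = ln(r_o/r_i)/(2πkL), R_conv = 1/(h·2πrL)):
R_copper pipe wall = ln(96.4/90)/(2π×394×1) = 2.775×10^-5 K/W
R_cellular glass = ln(131.4/96.4)/(2π×0.0464×1) = 1.062 K/W
R_ceramic-fibre blanket = ln(171.4/131.4)/(2π×0.115×1) = 0.3678 K/W
R_outer film = 1/(h_o·2πr_oL) = 1/(11×2π×0.1714×1) = 0.08441 K/W
R_total = 1.515 K/W
Q = ΔT/R_total = 119/1.515

q′ ≈ 78.6 W/m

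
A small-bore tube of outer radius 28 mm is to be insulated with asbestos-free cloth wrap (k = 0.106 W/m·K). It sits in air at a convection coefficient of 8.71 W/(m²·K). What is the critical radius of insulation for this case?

For a cylinder r_cr = k/h = 0.106/8.71
r_cr = 12.2 mm; since the bare radius (28 mm) is above r_cr, any added insulation will reduce heat loss.

r_cr ≈ 12.2 mm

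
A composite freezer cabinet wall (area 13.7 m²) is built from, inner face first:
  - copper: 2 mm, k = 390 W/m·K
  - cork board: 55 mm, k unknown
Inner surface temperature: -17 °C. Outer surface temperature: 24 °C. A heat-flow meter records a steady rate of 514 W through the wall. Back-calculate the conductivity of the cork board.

Model the wall as resistances in series:
R_copper = L/(kA) = 0.002/(390×13.7) = 3.743×10^-7 K/W
Sum of known resistances R_other = 3.743×10^-7 K/W
Total R = ΔT/Q = 41/514 = 0.07977 K/W
R_cork board = R_total − R_other = 0.07977 K/W
k = L/(R·A) = 0.055/(0.07977×13.7)

k ≈ 0.0503 W/(m·K)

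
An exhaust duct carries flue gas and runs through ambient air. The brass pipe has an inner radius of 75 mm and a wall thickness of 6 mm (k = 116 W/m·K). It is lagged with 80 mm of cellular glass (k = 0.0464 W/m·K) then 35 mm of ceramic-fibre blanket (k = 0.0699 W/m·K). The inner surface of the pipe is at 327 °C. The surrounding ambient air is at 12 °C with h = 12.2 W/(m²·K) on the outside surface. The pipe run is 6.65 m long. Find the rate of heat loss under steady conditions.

Q ≈ 730 W

Radial resistances (cylindrical: R_cond = ln(r_o/r_i)/(2πkL), R_conv = 1/(h·2πrL)):
R_brass pipe wall = ln(81/75)/(2π×116×6.65) = 1.588×10^-5 K/W
R_cellular glass = ln(161/81)/(2π×0.0464×6.65) = 0.3543 K/W
R_ceramic-fibre blanket = ln(196/161)/(2π×0.0699×6.65) = 0.06735 K/W
R_outer film = 1/(h_o·2πr_oL) = 1/(12.2×2π×0.196×6.65) = 0.01001 K/W
R_total = 0.4317 K/W
Q = ΔT/R_total = 315/0.4317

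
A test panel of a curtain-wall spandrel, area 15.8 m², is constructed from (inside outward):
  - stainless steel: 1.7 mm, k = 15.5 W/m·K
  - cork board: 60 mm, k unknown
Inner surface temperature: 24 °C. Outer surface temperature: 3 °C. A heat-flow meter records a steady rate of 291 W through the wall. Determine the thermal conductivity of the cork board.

Using the resistance-network approach (series):
R_stainless steel = L/(kA) = 0.0017/(15.5×15.8) = 6.942×10^-6 K/W
Sum of known resistances R_other = 6.942×10^-6 K/W
Total R = ΔT/Q = 21/291 = 0.07216 K/W
R_cork board = R_total − R_other = 0.07216 K/W
k = L/(R·A) = 0.06/(0.07216×15.8)

k ≈ 0.0526 W/(m·K)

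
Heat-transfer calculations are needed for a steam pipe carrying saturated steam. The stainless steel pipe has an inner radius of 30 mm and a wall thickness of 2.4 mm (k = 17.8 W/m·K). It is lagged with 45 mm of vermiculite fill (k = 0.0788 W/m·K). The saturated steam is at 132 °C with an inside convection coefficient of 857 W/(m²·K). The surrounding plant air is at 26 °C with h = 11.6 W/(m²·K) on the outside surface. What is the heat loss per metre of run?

Per-layer cylindrical resistances, series-summed:
R_inner film = 1/(h_i·2πr₁L) = 1/(857×2π×0.03×1) = 0.00619 K/W
R_stainless steel pipe wall = ln(32.4/30)/(2π×17.8×1) = 6.881×10^-4 K/W
R_vermiculite fill = ln(77.4/32.4)/(2π×0.0788×1) = 1.759 K/W
R_outer film = 1/(h_o·2πr_oL) = 1/(11.6×2π×0.0774×1) = 0.1773 K/W
R_total = 1.943 K/W
Q = ΔT/R_total = 106/1.943

q′ ≈ 54.6 W/m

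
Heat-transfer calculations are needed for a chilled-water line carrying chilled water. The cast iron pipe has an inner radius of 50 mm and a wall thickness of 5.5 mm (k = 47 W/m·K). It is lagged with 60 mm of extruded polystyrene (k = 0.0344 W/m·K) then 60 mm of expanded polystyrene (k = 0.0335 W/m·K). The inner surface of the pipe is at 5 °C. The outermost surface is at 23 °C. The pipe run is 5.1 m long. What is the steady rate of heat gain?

Treating each annulus and film as a series resistance:
R_cast iron pipe wall = ln(55.5/50)/(2π×47×5.1) = 6.929×10^-5 K/W
R_extruded polystyrene = ln(115.5/55.5)/(2π×0.0344×5.1) = 0.6649 K/W
R_expanded polystyrene = ln(175.5/115.5)/(2π×0.0335×5.1) = 0.3897 K/W
R_total = 1.055 K/W
Q = ΔT/R_total = 18/1.055

Q ≈ 17.1 W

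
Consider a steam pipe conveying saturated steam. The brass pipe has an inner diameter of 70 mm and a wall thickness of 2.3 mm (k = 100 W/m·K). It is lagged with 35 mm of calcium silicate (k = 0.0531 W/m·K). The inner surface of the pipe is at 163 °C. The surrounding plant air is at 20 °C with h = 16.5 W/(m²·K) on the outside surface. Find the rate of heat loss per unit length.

q′ ≈ 67.5 W/m

Cylindrical conduction, so R = ln(r₂/r₁)/(2πkL) per layer, in series:
R_brass pipe wall = ln(37.3/35)/(2π×100×1) = 1.013×10^-4 K/W
R_calcium silicate = ln(72.3/37.3)/(2π×0.0531×1) = 1.984 K/W
R_outer film = 1/(h_o·2πr_oL) = 1/(16.5×2π×0.0723×1) = 0.1334 K/W
R_total = 2.117 K/W
Q = ΔT/R_total = 143/2.117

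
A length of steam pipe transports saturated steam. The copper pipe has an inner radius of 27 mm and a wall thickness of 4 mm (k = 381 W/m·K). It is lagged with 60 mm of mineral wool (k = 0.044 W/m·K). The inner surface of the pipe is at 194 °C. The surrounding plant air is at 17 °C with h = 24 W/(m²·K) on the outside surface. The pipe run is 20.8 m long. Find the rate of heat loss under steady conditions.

For a radial system each layer contributes R = ln(r_out/r_in)/(2πkL); films add R = 1/(hA).
R_copper pipe wall = ln(31/27)/(2π×381×20.8) = 2.774×10^-6 K/W
R_mineral wool = ln(91/31)/(2π×0.044×20.8) = 0.1873 K/W
R_outer film = 1/(h_o·2πr_oL) = 1/(24×2π×0.091×20.8) = 0.003504 K/W
R_total = 0.1908 K/W
Q = ΔT/R_total = 177/0.1908

Q ≈ 928 W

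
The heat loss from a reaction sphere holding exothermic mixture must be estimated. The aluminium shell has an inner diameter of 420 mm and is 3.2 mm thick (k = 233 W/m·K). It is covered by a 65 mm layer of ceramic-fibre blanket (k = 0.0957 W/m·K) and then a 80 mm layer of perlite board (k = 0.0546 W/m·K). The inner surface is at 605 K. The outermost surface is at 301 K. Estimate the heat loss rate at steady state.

Q ≈ 146 W

For a spherical shell R = (1/r₁ − 1/r₂)/(4πk); film R = 1/(h·4πr²). In series:
R_aluminium shell = (1/0.21 − 1/0.2132)/(4π×233) = 2.441×10^-5 K/W
R_ceramic-fibre blanket = (1/0.2132 − 1/0.2782)/(4π×0.0957) = 0.9113 K/W
R_perlite board = (1/0.2782 − 1/0.3582)/(4π×0.0546) = 1.17 K/W
R_total = 2.081 K/W
Q = ΔT/R_total = 304/2.081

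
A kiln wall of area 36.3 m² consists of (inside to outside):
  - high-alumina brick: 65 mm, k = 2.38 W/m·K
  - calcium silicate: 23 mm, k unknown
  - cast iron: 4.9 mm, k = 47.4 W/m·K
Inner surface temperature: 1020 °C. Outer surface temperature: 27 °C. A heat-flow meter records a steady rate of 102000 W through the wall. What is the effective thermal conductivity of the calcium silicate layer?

Thermal resistances in series:
R_high-alumina brick = L/(kA) = 0.065/(2.38×36.3) = 7.524×10^-4 K/W
R_cast iron = L/(kA) = 0.0049/(47.4×36.3) = 2.848×10^-6 K/W
Sum of known resistances R_other = 7.552×10^-4 K/W
Total R = ΔT/Q = 993/102000 = 0.009735 K/W
R_calcium silicate = R_total − R_other = 0.00898 K/W
k = L/(R·A) = 0.023/(0.00898×36.3)

k ≈ 0.0706 W/(m·K)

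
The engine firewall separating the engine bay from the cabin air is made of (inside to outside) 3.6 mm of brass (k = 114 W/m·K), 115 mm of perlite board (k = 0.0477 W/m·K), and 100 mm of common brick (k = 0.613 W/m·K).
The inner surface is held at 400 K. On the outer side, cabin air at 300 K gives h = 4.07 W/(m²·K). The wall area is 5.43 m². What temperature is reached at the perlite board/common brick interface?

Thermal resistances in series:
R_brass = L/(kA) = 0.0036/(114×5.43) = 5.816×10^-6 K/W
R_perlite board = L/(kA) = 0.115/(0.0477×5.43) = 0.444 K/W
R_common brick = L/(kA) = 0.1/(0.613×5.43) = 0.03004 K/W
R_outer film = 1/(h_o·A) = 1/(4.07×5.43) = 0.04525 K/W
R_total = 0.5193 K/W;  Q = ΔT/R_total = 100/0.5193 = 192.6 W
T_interface = T_inner − Q·ΣR(inner→interface) = 400 − 193×0.444

T ≈ 314 K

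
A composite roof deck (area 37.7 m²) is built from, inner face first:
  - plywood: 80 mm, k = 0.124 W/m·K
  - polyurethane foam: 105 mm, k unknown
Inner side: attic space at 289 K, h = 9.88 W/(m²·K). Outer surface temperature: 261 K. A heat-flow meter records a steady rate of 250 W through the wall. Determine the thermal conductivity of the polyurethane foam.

Series thermal resistances:
R_inner film = 1/(h_i·A) = 1/(9.88×37.7) = 0.002685 K/W
R_plywood = L/(kA) = 0.08/(0.124×37.7) = 0.01711 K/W
Sum of known resistances R_other = 0.0198 K/W
Total R = ΔT/Q = 28/250 = 0.112 K/W
R_polyurethane foam = R_total − R_other = 0.0922 K/W
k = L/(R·A) = 0.105/(0.0922×37.7)

k ≈ 0.0302 W/(m·K)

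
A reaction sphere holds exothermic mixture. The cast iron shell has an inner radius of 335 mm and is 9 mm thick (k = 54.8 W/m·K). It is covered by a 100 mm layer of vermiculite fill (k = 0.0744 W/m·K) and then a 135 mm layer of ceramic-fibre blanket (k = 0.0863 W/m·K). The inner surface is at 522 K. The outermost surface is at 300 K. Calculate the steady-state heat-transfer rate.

Each spherical layer contributes R = (1/r_i − 1/r_o)/(4πk):
R_cast iron shell = (1/0.335 − 1/0.344)/(4π×54.8) = 1.134×10^-4 K/W
R_vermiculite fill = (1/0.344 − 1/0.444)/(4π×0.0744) = 0.7003 K/W
R_ceramic-fibre blanket = (1/0.444 − 1/0.579)/(4π×0.0863) = 0.4842 K/W
R_total = 1.185 K/W
Q = ΔT/R_total = 222/1.185

Q ≈ 187 W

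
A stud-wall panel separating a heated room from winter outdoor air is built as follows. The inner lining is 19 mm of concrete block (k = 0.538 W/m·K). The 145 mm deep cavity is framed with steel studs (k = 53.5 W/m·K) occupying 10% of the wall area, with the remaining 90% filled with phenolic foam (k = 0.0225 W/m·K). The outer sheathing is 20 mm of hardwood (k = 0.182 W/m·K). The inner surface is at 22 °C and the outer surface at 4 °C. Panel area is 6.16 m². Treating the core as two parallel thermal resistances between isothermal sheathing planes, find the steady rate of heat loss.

Sheathing layers in series; stud and cavity paths in parallel between them.
R_inner = 0.019/(0.538×6.16) = 0.005733 K/W
R_stud  = 0.145/(53.5×0.1×6.16) = 0.0044 K/W
R_cav   = 0.145/(0.0225×0.9×6.16) = 1.162 K/W
1/R_core = 1/R_stud + 1/R_cav → R_core = 0.004383 K/W
R_outer = 0.02/(0.182×6.16) = 0.01784 K/W
R_total = 0.02796 K/W
Q = ΔT/R_total = 18/0.02796

Q ≈ 644 W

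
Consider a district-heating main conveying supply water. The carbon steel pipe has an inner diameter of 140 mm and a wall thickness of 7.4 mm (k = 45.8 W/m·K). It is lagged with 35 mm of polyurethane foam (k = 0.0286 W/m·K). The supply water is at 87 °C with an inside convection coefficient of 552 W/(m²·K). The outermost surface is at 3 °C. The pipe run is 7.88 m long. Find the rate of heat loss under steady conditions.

Cylindrical conduction, so R = ln(r₂/r₁)/(2πkL) per layer, in series:
R_inner film = 1/(h_i·2πr₁L) = 1/(552×2π×0.07×7.88) = 5.227×10^-4 K/W
R_carbon steel pipe wall = ln(77.4/70)/(2π×45.8×7.88) = 4.432×10^-5 K/W
R_polyurethane foam = ln(112.4/77.4)/(2π×0.0286×7.88) = 0.2635 K/W
R_total = 0.264 K/W
Q = ΔT/R_total = 84/0.264

Q ≈ 318 W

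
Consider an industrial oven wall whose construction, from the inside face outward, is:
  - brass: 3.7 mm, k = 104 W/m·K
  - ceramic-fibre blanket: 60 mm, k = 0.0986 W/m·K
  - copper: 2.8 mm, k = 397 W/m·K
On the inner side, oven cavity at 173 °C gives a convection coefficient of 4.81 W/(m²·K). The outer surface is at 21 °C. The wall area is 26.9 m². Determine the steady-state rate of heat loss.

Q ≈ 5010 W

Thermal resistances in series:
R_inner film = 1/(h_i·A) = 1/(4.81×26.9) = 0.007729 K/W
R_brass = L/(kA) = 0.0037/(104×26.9) = 1.323×10^-6 K/W
R_ceramic-fibre blanket = L/(kA) = 0.06/(0.0986×26.9) = 0.02262 K/W
R_copper = L/(kA) = 0.0028/(397×26.9) = 2.622×10^-7 K/W
R_total = 0.03035 K/W
Q = ΔT / R_total = 152 / 0.03035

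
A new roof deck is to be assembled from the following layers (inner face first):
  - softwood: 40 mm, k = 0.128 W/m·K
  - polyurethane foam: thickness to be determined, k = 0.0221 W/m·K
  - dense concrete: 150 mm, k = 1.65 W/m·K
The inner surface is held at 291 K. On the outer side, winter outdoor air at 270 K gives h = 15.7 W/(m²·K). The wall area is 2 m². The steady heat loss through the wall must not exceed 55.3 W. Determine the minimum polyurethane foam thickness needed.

L ≈ 6.46 mm

Series thermal resistances:
R_softwood = L/(kA) = 0.04/(0.128×2) = 0.1562 K/W
R_dense concrete = L/(kA) = 0.15/(1.65×2) = 0.04545 K/W
R_outer film = 1/(h_o·A) = 1/(15.7×2) = 0.03185 K/W
Sum of the known resistances R_other = 0.2336 K/W
Required total resistance R_tot = ΔT/Q_allow = 21/55.3 = 0.3797 K/W
R_polyurethane foam = R_tot − R_other = 0.1462 K/W
L = R·k·A = 0.1462×0.0221×2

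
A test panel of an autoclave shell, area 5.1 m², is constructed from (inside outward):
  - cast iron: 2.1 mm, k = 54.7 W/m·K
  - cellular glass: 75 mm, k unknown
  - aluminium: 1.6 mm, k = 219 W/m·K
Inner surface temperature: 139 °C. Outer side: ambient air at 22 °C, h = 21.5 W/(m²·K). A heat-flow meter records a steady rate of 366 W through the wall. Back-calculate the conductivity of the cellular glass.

k ≈ 0.0474 W/(m·K)

Thermal resistances in series:
R_cast iron = L/(kA) = 0.0021/(54.7×5.1) = 7.528×10^-6 K/W
R_aluminium = L/(kA) = 0.0016/(219×5.1) = 1.433×10^-6 K/W
R_outer film = 1/(h_o·A) = 1/(21.5×5.1) = 0.00912 K/W
Sum of known resistances R_other = 0.009129 K/W
Total R = ΔT/Q = 117/366 = 0.3197 K/W
R_cellular glass = R_total − R_other = 0.3105 K/W
k = L/(R·A) = 0.075/(0.3105×5.1)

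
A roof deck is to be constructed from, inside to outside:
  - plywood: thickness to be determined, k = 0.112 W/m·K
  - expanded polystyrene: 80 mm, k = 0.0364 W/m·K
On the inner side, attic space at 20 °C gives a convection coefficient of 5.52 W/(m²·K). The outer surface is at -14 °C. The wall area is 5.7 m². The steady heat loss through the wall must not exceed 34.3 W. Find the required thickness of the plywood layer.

L ≈ 366 mm

Treating each layer as a thermal resistance in series:
R_inner film = 1/(h_i·A) = 1/(5.52×5.7) = 0.03178 K/W
R_expanded polystyrene = L/(kA) = 0.08/(0.0364×5.7) = 0.3856 K/W
Sum of the known resistances R_other = 0.4174 K/W
Required total resistance R_tot = ΔT/Q_allow = 34/34.3 = 0.9913 K/W
R_plywood = R_tot − R_other = 0.5739 K/W
L = R·k·A = 0.5739×0.112×5.7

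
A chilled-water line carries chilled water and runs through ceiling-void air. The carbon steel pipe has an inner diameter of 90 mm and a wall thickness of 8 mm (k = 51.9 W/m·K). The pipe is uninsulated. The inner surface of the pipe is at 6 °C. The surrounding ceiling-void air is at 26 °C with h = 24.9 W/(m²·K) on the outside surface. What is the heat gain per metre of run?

Radial resistances (cylindrical: R_cond = ln(r_o/r_i)/(2πkL), R_conv = 1/(h·2πrL)):
R_carbon steel pipe wall = ln(53/45)/(2π×51.9×1) = 5.018×10^-4 K/W
R_outer film = 1/(h_o·2πr_oL) = 1/(24.9×2π×0.053×1) = 0.1206 K/W
R_total = 0.1211 K/W
Q = ΔT/R_total = 20/0.1211

q′ ≈ 165 W/m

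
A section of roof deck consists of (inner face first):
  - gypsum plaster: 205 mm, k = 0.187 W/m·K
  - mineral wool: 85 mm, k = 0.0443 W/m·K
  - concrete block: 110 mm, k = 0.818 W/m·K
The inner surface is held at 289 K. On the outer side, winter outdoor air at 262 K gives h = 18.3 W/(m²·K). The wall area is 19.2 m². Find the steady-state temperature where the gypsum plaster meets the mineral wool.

T ≈ 280 K

Thermal resistances in series:
R_gypsum plaster = L/(kA) = 0.205/(0.187×19.2) = 0.0571 K/W
R_mineral wool = L/(kA) = 0.085/(0.0443×19.2) = 0.09993 K/W
R_concrete block = L/(kA) = 0.11/(0.818×19.2) = 0.007004 K/W
R_outer film = 1/(h_o·A) = 1/(18.3×19.2) = 0.002846 K/W
R_total = 0.1669 K/W;  Q = ΔT/R_total = 27/0.1669 = 161.8 W
T_interface = T_inner − Q·ΣR(inner→interface) = 289 − 162×0.0571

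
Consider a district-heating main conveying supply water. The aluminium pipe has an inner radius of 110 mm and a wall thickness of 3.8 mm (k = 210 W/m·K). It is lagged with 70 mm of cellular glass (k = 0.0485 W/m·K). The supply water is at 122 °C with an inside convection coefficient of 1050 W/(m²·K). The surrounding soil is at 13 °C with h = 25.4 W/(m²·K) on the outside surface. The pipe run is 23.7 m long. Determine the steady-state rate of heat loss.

Treating each annulus and film as a series resistance:
R_inner film = 1/(h_i·2πr₁L) = 1/(1050×2π×0.11×23.7) = 5.814×10^-5 K/W
R_aluminium pipe wall = ln(113.8/110)/(2π×210×23.7) = 1.086×10^-6 K/W
R_cellular glass = ln(183.8/113.8)/(2π×0.0485×23.7) = 0.06638 K/W
R_outer film = 1/(h_o·2πr_oL) = 1/(25.4×2π×0.1838×23.7) = 0.001438 K/W
R_total = 0.06788 K/W
Q = ΔT/R_total = 109/0.06788

Q ≈ 1610 W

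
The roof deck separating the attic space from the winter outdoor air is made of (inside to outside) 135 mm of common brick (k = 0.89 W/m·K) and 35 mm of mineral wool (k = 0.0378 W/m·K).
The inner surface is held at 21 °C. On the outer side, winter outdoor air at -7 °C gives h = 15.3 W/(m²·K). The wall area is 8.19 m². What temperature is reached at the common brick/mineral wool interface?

Series thermal resistances:
R_common brick = L/(kA) = 0.135/(0.89×8.19) = 0.01852 K/W
R_mineral wool = L/(kA) = 0.035/(0.0378×8.19) = 0.1131 K/W
R_outer film = 1/(h_o·A) = 1/(15.3×8.19) = 0.00798 K/W
R_total = 0.1396 K/W;  Q = ΔT/R_total = 28/0.1396 = 200.6 W
T_interface = T_inner − Q·ΣR(inner→interface) = 21 − 201×0.01852

T ≈ 17.3 °C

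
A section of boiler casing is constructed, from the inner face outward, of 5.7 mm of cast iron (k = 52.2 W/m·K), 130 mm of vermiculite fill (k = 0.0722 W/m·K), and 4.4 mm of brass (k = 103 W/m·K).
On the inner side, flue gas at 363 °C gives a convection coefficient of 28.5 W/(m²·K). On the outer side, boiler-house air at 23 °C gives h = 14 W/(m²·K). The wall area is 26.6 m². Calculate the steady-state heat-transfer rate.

Thermal resistances in series:
R_inner film = 1/(h_i·A) = 1/(28.5×26.6) = 0.001319 K/W
R_cast iron = L/(kA) = 0.0057/(52.2×26.6) = 4.105×10^-6 K/W
R_vermiculite fill = L/(kA) = 0.13/(0.0722×26.6) = 0.06769 K/W
R_brass = L/(kA) = 0.0044/(103×26.6) = 1.606×10^-6 K/W
R_outer film = 1/(h_o·A) = 1/(14×26.6) = 0.002685 K/W
R_total = 0.0717 K/W
Q = ΔT / R_total = 340 / 0.0717

Q ≈ 4740 W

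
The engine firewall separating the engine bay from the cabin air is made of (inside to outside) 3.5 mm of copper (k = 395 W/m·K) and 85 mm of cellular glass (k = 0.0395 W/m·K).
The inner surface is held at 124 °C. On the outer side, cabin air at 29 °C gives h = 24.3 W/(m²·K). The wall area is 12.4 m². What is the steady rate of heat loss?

Q ≈ 537 W

Using the resistance-network approach (series):
R_copper = L/(kA) = 0.0035/(395×12.4) = 7.146×10^-7 K/W
R_cellular glass = L/(kA) = 0.085/(0.0395×12.4) = 0.1735 K/W
R_outer film = 1/(h_o·A) = 1/(24.3×12.4) = 0.003319 K/W
R_total = 0.1769 K/W
Q = ΔT / R_total = 95 / 0.1769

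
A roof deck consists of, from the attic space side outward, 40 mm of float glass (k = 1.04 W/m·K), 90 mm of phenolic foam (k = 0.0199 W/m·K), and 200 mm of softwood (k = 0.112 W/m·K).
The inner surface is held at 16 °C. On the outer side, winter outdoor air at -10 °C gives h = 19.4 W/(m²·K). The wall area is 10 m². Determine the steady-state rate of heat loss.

Model the wall as resistances in series:
R_float glass = L/(kA) = 0.04/(1.04×10) = 0.003846 K/W
R_phenolic foam = L/(kA) = 0.09/(0.0199×10) = 0.4523 K/W
R_softwood = L/(kA) = 0.2/(0.112×10) = 0.1786 K/W
R_outer film = 1/(h_o·A) = 1/(19.4×10) = 0.005155 K/W
R_total = 0.6398 K/W
Q = ΔT / R_total = 26 / 0.6398

Q ≈ 40.6 W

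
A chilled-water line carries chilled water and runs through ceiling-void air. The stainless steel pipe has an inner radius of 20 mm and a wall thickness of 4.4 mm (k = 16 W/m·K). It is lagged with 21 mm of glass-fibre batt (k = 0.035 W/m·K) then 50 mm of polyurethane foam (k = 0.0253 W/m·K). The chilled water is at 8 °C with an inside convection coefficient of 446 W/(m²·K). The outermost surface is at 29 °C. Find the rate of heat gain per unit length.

q′ ≈ 2.79 W/m

Per-layer cylindrical resistances, series-summed:
R_inner film = 1/(h_i·2πr₁L) = 1/(446×2π×0.02×1) = 0.01784 K/W
R_stainless steel pipe wall = ln(24.4/20)/(2π×16×1) = 0.001978 K/W
R_glass-fibre batt = ln(45.4/24.4)/(2π×0.035×1) = 2.824 K/W
R_polyurethane foam = ln(95.4/45.4)/(2π×0.0253×1) = 4.671 K/W
R_total = 7.515 K/W
Q = ΔT/R_total = 21/7.515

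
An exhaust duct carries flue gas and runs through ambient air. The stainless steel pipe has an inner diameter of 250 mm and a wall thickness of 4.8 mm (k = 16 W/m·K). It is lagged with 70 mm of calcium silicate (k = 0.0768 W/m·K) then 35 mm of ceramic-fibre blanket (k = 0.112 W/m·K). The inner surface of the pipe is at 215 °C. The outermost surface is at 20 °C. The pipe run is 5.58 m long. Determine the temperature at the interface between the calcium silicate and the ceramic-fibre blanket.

Radial resistances (cylindrical: R_cond = ln(r_o/r_i)/(2πkL), R_conv = 1/(h·2πrL)):
R_stainless steel pipe wall = ln(129.8/125)/(2π×16×5.58) = 6.717×10^-5 K/W
R_calcium silicate = ln(199.8/129.8)/(2π×0.0768×5.58) = 0.1602 K/W
R_ceramic-fibre blanket = ln(234.8/199.8)/(2π×0.112×5.58) = 0.04111 K/W
R_total = 0.2014 K/W
Q = ΔT/R_total = 195/0.2014
Q = 968 W
T_interface = T_inner − Q·ΣR(inner→interface) = 215 − 968×0.1603

T ≈ 59.8 °C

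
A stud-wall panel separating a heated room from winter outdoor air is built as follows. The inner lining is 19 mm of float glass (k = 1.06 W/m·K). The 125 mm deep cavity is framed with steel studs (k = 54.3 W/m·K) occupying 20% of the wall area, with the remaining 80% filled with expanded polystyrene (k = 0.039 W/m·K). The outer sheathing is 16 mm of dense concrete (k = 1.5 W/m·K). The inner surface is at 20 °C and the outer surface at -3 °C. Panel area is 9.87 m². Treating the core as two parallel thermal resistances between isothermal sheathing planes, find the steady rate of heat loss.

Q ≈ 5670 W

Sheathing layers in series; stud and cavity paths in parallel between them.
R_inner = 0.019/(1.06×9.87) = 0.001816 K/W
R_stud  = 0.125/(54.3×0.2×9.87) = 0.001166 K/W
R_cav   = 0.125/(0.039×0.8×9.87) = 0.4059 K/W
1/R_core = 1/R_stud + 1/R_cav → R_core = 0.001163 K/W
R_outer = 0.016/(1.5×9.87) = 0.001081 K/W
R_total = 0.00406 K/W
Q = ΔT/R_total = 23/0.00406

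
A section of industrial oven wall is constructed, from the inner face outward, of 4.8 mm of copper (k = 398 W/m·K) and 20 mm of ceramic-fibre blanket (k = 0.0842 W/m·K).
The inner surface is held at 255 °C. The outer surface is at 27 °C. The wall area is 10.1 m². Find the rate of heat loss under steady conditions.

Thermal resistances in series:
R_copper = L/(kA) = 0.0048/(398×10.1) = 1.194×10^-6 K/W
R_ceramic-fibre blanket = L/(kA) = 0.02/(0.0842×10.1) = 0.02352 K/W
R_total = 0.02352 K/W
Q = ΔT / R_total = 228 / 0.02352

Q ≈ 9690 W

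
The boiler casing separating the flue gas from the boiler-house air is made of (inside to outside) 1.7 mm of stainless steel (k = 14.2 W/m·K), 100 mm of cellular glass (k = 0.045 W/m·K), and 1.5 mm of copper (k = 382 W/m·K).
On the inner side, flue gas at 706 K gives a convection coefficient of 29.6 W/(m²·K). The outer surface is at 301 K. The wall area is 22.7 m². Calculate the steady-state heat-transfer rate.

Q ≈ 4070 W

Using the resistance-network approach (series):
R_inner film = 1/(h_i·A) = 1/(29.6×22.7) = 0.001488 K/W
R_stainless steel = L/(kA) = 0.0017/(14.2×22.7) = 5.274×10^-6 K/W
R_cellular glass = L/(kA) = 0.1/(0.045×22.7) = 0.0979 K/W
R_copper = L/(kA) = 0.0015/(382×22.7) = 1.73×10^-7 K/W
R_total = 0.09939 K/W
Q = ΔT / R_total = 405 / 0.09939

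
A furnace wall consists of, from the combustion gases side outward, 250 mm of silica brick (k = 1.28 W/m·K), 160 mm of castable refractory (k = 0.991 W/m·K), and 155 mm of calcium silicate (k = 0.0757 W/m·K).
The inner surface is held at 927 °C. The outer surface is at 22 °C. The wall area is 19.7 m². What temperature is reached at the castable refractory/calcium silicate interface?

Using the resistance-network approach (series):
R_silica brick = L/(kA) = 0.25/(1.28×19.7) = 0.009914 K/W
R_castable refractory = L/(kA) = 0.16/(0.991×19.7) = 0.008196 K/W
R_calcium silicate = L/(kA) = 0.155/(0.0757×19.7) = 0.1039 K/W
R_total = 0.122 K/W;  Q = ΔT/R_total = 905/0.122 = 7415 W
T_interface = T_inner − Q·ΣR(inner→interface) = 927 − 7420×0.01811

T ≈ 793 °C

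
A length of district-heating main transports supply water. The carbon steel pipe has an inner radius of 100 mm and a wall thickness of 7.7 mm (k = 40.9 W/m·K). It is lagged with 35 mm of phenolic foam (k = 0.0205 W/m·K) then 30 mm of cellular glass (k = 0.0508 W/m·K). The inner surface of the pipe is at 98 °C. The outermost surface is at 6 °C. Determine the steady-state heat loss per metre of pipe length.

For a radial system each layer contributes R = ln(r_out/r_in)/(2πkL); films add R = 1/(hA).
R_carbon steel pipe wall = ln(107.7/100)/(2π×40.9×1) = 2.887×10^-4 K/W
R_phenolic foam = ln(142.7/107.7)/(2π×0.0205×1) = 2.185 K/W
R_cellular glass = ln(172.7/142.7)/(2π×0.0508×1) = 0.5978 K/W
R_total = 2.783 K/W
Q = ΔT/R_total = 92/2.783

q′ ≈ 33.1 W/m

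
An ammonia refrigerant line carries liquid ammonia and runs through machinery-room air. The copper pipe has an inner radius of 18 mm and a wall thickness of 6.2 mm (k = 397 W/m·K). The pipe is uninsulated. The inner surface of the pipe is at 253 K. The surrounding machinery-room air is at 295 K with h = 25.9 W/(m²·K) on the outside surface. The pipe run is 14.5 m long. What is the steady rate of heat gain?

Q ≈ 2400 W

Cylindrical conduction, so R = ln(r₂/r₁)/(2πkL) per layer, in series:
R_copper pipe wall = ln(24.2/18)/(2π×397×14.5) = 8.183×10^-6 K/W
R_outer film = 1/(h_o·2πr_oL) = 1/(25.9×2π×0.0242×14.5) = 0.01751 K/W
R_total = 0.01752 K/W
Q = ΔT/R_total = 42/0.01752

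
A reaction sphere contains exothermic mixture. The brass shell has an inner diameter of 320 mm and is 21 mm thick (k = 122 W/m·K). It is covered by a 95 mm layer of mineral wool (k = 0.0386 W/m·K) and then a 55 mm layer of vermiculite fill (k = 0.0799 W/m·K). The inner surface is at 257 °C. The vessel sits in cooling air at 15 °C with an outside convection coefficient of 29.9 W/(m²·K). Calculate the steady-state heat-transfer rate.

Radial (spherical) resistances in series:
R_brass shell = (1/0.16 − 1/0.181)/(4π×122) = 4.73×10^-4 K/W
R_mineral wool = (1/0.181 − 1/0.276)/(4π×0.0386) = 3.92 K/W
R_vermiculite fill = (1/0.276 − 1/0.331)/(4π×0.0799) = 0.5996 K/W
R_outer film = 1/(h·4πr_o²) = 1/(29.9×4π×0.331²) = 0.02429 K/W
R_total = 4.545 K/W
Q = ΔT/R_total = 242/4.545

Q ≈ 53.2 W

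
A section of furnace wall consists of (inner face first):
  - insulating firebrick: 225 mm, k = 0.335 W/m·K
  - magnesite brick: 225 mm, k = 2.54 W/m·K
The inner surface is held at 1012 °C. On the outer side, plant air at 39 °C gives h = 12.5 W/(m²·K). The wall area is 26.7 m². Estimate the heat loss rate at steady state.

Treating each layer as a thermal resistance in series:
R_insulating firebrick = L/(kA) = 0.225/(0.335×26.7) = 0.02516 K/W
R_magnesite brick = L/(kA) = 0.225/(2.54×26.7) = 0.003318 K/W
R_outer film = 1/(h_o·A) = 1/(12.5×26.7) = 0.002996 K/W
R_total = 0.03147 K/W
Q = ΔT / R_total = 973 / 0.03147

Q ≈ 30900 W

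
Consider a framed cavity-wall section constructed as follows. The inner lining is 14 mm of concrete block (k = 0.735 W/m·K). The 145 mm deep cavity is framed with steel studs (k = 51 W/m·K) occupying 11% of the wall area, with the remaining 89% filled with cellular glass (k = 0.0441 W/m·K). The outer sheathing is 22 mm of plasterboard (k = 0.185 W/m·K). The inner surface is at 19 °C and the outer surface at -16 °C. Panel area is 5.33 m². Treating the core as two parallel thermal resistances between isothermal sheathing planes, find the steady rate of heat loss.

Q ≈ 1140 W

Sheathing layers in series; stud and cavity paths in parallel between them.
R_inner = 0.014/(0.735×5.33) = 0.003574 K/W
R_stud  = 0.145/(51×0.11×5.33) = 0.004849 K/W
R_cav   = 0.145/(0.0441×0.89×5.33) = 0.6931 K/W
1/R_core = 1/R_stud + 1/R_cav → R_core = 0.004816 K/W
R_outer = 0.022/(0.185×5.33) = 0.02231 K/W
R_total = 0.0307 K/W
Q = ΔT/R_total = 35/0.0307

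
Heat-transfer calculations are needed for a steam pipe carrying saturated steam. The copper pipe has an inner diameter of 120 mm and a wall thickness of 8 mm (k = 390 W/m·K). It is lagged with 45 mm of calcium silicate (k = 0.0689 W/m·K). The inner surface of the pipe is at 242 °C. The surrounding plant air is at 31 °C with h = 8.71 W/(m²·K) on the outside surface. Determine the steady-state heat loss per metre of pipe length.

Cylindrical conduction, so R = ln(r₂/r₁)/(2πkL) per layer, in series:
R_copper pipe wall = ln(68/60)/(2π×390×1) = 5.108×10^-5 K/W
R_calcium silicate = ln(113/68)/(2π×0.0689×1) = 1.173 K/W
R_outer film = 1/(h_o·2πr_oL) = 1/(8.71×2π×0.113×1) = 0.1617 K/W
R_total = 1.335 K/W
Q = ΔT/R_total = 211/1.335

q′ ≈ 158 W/m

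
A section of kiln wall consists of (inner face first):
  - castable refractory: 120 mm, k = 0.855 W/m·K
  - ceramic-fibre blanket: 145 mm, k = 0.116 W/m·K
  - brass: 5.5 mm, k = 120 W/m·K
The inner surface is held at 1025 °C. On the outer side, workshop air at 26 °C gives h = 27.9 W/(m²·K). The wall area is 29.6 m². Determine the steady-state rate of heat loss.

Thermal resistances in series:
R_castable refractory = L/(kA) = 0.12/(0.855×29.6) = 0.004742 K/W
R_ceramic-fibre blanket = L/(kA) = 0.145/(0.116×29.6) = 0.04223 K/W
R_brass = L/(kA) = 0.0055/(120×29.6) = 1.548×10^-6 K/W
R_outer film = 1/(h_o·A) = 1/(27.9×29.6) = 0.001211 K/W
R_total = 0.04818 K/W
Q = ΔT / R_total = 999 / 0.04818

Q ≈ 20700 W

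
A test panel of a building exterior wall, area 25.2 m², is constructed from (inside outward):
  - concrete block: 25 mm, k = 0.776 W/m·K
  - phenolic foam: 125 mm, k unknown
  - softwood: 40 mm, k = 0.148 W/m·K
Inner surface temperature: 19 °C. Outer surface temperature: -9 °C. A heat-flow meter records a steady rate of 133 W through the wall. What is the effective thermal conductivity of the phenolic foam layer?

Treating each layer as a thermal resistance in series:
R_concrete block = L/(kA) = 0.025/(0.776×25.2) = 0.001278 K/W
R_softwood = L/(kA) = 0.04/(0.148×25.2) = 0.01073 K/W
Sum of known resistances R_other = 0.012 K/W
Total R = ΔT/Q = 28/133 = 0.2105 K/W
R_phenolic foam = R_total − R_other = 0.1985 K/W
k = L/(R·A) = 0.125/(0.1985×25.2)

k ≈ 0.025 W/(m·K)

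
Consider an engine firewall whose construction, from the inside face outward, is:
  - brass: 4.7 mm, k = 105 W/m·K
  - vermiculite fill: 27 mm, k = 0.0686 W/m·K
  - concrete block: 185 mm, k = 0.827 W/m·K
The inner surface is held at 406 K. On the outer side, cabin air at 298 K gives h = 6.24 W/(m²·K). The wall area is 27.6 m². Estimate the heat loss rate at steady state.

Thermal resistances in series:
R_brass = L/(kA) = 0.0047/(105×27.6) = 1.622×10^-6 K/W
R_vermiculite fill = L/(kA) = 0.027/(0.0686×27.6) = 0.01426 K/W
R_concrete block = L/(kA) = 0.185/(0.827×27.6) = 0.008105 K/W
R_outer film = 1/(h_o·A) = 1/(6.24×27.6) = 0.005806 K/W
R_total = 0.02817 K/W
Q = ΔT / R_total = 108 / 0.02817

Q ≈ 3830 W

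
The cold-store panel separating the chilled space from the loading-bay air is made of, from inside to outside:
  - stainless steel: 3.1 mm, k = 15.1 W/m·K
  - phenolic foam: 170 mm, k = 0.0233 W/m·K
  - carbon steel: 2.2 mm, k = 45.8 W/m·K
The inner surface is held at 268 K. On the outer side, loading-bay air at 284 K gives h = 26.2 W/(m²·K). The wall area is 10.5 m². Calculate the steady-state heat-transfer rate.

Q ≈ 22.9 W

Treating each layer as a thermal resistance in series:
R_stainless steel = L/(kA) = 0.0031/(15.1×10.5) = 1.955×10^-5 K/W
R_phenolic foam = L/(kA) = 0.17/(0.0233×10.5) = 0.6949 K/W
R_carbon steel = L/(kA) = 0.0022/(45.8×10.5) = 4.575×10^-6 K/W
R_outer film = 1/(h_o·A) = 1/(26.2×10.5) = 0.003635 K/W
R_total = 0.6985 K/W
Q = ΔT / R_total = 16 / 0.6985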